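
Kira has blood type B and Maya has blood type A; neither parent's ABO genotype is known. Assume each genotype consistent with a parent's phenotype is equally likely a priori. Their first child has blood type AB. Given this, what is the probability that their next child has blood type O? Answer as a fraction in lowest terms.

1/36

Possible genotypes: Kira ∈ {BB, BO}; Maya ∈ {AA, AO}.
Weight each parental genotype pair by prior × P(type-AB child):
  BB × AA: posterior weight 4/9; P(next child type O) = 0.
  BB × AO: posterior weight 2/9; P(next child type O) = 0.
  BO × AA: posterior weight 2/9; P(next child type O) = 0.
  BO × AO: posterior weight 1/9; P(next child type O) = 1/4.
Weighted sum = 1/36.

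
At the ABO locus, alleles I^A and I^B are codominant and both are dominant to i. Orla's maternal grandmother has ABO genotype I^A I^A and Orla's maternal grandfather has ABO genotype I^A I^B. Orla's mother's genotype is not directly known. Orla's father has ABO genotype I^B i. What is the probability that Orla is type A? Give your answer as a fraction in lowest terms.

Orla's mother's ABO genotype from I^A I^A × I^A I^B: 1/2 I^A I^A, 1/2 I^A I^B.
Crossing each possibility with the father I^B i and summing P(type A): 1/2·1/2 + 1/2·1/4 = 3/8.

3/8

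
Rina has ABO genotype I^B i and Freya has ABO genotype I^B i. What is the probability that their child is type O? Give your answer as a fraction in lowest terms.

ABO cross I^B i × I^B i → offspring phenotypes: 1/4 O, 3/4 B.
So P(type O) = 1/4.

1/4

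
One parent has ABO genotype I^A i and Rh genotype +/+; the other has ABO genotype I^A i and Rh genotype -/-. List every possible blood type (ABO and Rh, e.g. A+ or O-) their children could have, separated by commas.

Gametes from I^A i × I^A i give offspring ABO genotypes I^A I^A, I^A i, i i, i.e. phenotypes O, A.
Rh cross +/+ × -/- → phenotypes Rh+.
Combining independently: O+, A+.

O+, A+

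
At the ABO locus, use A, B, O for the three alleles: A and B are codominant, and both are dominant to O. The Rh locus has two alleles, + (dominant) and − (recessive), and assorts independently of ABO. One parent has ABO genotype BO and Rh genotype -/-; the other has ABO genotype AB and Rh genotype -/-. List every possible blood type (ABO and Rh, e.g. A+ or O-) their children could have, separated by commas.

A-, B-, AB-

Gametes from BO × AB give offspring ABO genotypes AB, AO, BB, BO, i.e. phenotypes A, B, AB.
Rh cross -/- × -/- → phenotypes Rh-.
Combining independently: A-, B-, AB-.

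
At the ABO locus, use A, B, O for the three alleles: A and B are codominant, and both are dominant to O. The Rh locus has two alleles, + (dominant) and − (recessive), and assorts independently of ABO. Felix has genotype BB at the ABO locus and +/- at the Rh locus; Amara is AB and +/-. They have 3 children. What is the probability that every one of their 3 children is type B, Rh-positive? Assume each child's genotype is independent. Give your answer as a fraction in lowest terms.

27/512

ABO cross BB × AB → 1/2 B, 1/2 AB.
Rh cross +/- × +/- → 3/4 Rh+, 1/4 Rh-; so P(type B, Rh-positive) = 1/2 × 3/4 = 3/8 per child.
All 3 independent: (3/8)^3 = 27/512.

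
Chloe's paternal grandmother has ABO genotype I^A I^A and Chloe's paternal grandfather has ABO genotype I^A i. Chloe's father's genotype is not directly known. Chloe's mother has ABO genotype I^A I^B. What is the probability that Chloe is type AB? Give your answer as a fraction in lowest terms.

Chloe's father's ABO genotype from I^A I^A × I^A i: 1/2 I^A I^A, 1/2 I^A i.
Crossing each possibility with the mother I^A I^B and summing P(type AB): 1/2·1/2 + 1/2·1/4 = 3/8.

3/8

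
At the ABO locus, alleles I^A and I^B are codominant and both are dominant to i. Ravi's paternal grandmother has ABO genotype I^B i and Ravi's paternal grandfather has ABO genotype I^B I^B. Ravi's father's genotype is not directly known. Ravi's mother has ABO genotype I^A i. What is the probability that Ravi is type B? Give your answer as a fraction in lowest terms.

3/8

Ravi's father's ABO genotype from I^B i × I^B I^B: 1/2 I^B I^B, 1/2 I^B i.
Crossing each possibility with the mother I^A i and summing P(type B): 1/2·1/2 + 1/2·1/4 = 3/8.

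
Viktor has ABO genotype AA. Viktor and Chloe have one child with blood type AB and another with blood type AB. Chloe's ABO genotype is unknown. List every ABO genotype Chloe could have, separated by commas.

AB, BB, BO

For each candidate genotype of Chloe, check whether crossing it with AA can produce every observed child phenotype.
  AA → possible child types {A} ✗
  AB → possible child types {A, AB} ✓
  AO → possible child types {A} ✗
  BB → possible child types {AB} ✓
  BO → possible child types {A, AB} ✓
  OO → possible child types {A} ✗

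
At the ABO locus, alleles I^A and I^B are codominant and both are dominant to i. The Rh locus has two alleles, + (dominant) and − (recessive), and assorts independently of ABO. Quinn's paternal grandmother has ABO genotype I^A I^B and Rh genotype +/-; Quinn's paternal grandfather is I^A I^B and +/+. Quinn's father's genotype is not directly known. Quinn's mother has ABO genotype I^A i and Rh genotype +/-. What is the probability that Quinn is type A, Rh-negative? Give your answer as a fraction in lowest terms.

Quinn's father's ABO genotype from I^A I^B × I^A I^B: 1/4 I^A I^A, 1/2 I^A I^B, 1/4 I^B I^B.
Crossing each possibility with the mother I^A i and summing P(type A): 1/4·1 + 1/2·1/2 + 1/4·0 = 1/2.
Similarly for Rh via the father's Rh distribution: P(Rh-) = 1/8.
Independent loci: 1/2 × 1/8 = 1/16.

1/16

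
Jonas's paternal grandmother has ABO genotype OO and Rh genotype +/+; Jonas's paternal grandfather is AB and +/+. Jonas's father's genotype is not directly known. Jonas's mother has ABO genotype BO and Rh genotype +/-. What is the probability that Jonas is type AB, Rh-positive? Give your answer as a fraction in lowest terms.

Jonas's father's ABO genotype from OO × AB: 1/2 AO, 1/2 BO.
Crossing each possibility with the mother BO and summing P(type AB): 1/2·1/4 + 1/2·0 = 1/8.
Similarly for Rh via the father's Rh distribution: P(Rh+) = 1.
Independent loci: 1/8 × 1 = 1/8.

1/8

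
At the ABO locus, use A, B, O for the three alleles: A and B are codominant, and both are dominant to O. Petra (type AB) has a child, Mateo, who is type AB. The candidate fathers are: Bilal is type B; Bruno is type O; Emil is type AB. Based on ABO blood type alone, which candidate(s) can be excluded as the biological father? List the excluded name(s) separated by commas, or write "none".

A candidate is excluded only if no genotype consistent with his phenotype could produce a type AB child with a type AB mother.
Bruno (type O): no genotype consistent with that phenotype can produce a type-AB child with a type-AB mother.

Bruno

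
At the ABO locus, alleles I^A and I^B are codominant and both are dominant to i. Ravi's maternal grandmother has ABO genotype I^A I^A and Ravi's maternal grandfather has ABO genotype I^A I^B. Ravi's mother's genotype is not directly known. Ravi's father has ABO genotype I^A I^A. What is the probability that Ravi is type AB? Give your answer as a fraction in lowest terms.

1/4

Ravi's mother's ABO genotype from I^A I^A × I^A I^B: 1/2 I^A I^A, 1/2 I^A I^B.
Crossing each possibility with the father I^A I^A and summing P(type AB): 1/2·0 + 1/2·1/2 = 1/4.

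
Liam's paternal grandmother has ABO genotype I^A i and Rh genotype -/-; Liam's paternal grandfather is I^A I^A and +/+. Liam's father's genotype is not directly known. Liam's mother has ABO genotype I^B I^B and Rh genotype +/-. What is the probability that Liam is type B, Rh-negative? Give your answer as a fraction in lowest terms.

Liam's father's ABO genotype from I^A i × I^A I^A: 1/2 I^A I^A, 1/2 I^A i.
Crossing each possibility with the mother I^B I^B and summing P(type B): 1/2·0 + 1/2·1/2 = 1/4.
Similarly for Rh via the father's Rh distribution: P(Rh-) = 1/4.
Independent loci: 1/4 × 1/4 = 1/16.

1/16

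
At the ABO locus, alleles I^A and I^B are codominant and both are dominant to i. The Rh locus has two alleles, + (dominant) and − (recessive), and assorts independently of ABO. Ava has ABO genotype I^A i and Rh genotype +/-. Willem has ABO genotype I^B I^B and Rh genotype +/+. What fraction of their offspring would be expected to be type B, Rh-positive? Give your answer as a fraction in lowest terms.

ABO cross I^A i × I^B I^B → offspring phenotypes: 1/2 B, 1/2 AB.
Rh cross +/- × +/+ → 1 Rh+.
Independent loci: P(type B, Rh-positive) = 1/2 × 1 = 1/2.

1/2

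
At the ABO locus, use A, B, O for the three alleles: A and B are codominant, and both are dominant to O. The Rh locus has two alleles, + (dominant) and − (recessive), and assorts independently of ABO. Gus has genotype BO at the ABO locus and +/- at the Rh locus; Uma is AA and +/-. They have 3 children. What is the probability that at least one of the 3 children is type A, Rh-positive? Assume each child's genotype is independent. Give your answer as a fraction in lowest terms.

387/512

ABO cross BO × AA → 1/2 A, 1/2 AB.
Rh cross +/- × +/- → 3/4 Rh+, 1/4 Rh-; so P(type A, Rh-positive) = 1/2 × 3/4 = 3/8 per child.
P(none) = (5/8)^3 = 125/512; P(at least one) = 1 − 125/512 = 387/512.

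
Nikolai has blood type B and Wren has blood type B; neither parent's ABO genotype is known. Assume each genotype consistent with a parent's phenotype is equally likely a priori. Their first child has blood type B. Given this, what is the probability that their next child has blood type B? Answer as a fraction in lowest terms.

Possible genotypes: Nikolai ∈ {I^B I^B, I^B i}; Wren ∈ {I^B I^B, I^B i}.
Weight each parental genotype pair by prior × P(type-B child):
  I^B I^B × I^B I^B: posterior weight 4/15; P(next child type B) = 1.
  I^B I^B × I^B i: posterior weight 4/15; P(next child type B) = 1.
  I^B i × I^B I^B: posterior weight 4/15; P(next child type B) = 1.
  I^B i × I^B i: posterior weight 1/5; P(next child type B) = 3/4.
Weighted sum = 19/20.

19/20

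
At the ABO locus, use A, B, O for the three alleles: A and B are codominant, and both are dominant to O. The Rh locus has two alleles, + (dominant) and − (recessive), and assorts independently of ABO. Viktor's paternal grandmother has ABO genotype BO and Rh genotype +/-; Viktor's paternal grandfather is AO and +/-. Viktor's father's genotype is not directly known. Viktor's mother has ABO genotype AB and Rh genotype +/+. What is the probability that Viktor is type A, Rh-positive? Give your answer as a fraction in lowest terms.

Viktor's father's ABO genotype from BO × AO: 1/4 AB, 1/4 AO, 1/4 BO, 1/4 OO.
Crossing each possibility with the mother AB and summing P(type A): 1/4·1/4 + 1/4·1/2 + 1/4·1/4 + 1/4·1/2 = 3/8.
Similarly for Rh via the father's Rh distribution: P(Rh+) = 1.
Independent loci: 3/8 × 1 = 3/8.

3/8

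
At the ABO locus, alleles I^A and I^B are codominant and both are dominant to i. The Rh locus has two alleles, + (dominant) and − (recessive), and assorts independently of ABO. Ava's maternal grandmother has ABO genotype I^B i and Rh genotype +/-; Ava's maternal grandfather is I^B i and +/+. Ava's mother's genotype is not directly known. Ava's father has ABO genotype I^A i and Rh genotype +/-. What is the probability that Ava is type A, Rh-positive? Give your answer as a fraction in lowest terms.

Ava's mother's ABO genotype from I^B i × I^B i: 1/4 I^B I^B, 1/2 I^B i, 1/4 i i.
Crossing each possibility with the father I^A i and summing P(type A): 1/4·0 + 1/2·1/4 + 1/4·1/2 = 1/4.
Similarly for Rh via the mother's Rh distribution: P(Rh+) = 7/8.
Independent loci: 1/4 × 7/8 = 7/32.

7/32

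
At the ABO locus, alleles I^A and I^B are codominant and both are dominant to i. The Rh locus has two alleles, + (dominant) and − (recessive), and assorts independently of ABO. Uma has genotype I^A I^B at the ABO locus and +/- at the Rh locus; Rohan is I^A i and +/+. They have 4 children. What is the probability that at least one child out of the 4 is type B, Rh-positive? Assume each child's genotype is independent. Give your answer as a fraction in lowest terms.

ABO cross I^A I^B × I^A i → 1/2 A, 1/4 B, 1/4 AB.
Rh cross +/- × +/+ → 1 Rh+; so P(type B, Rh-positive) = 1/4 × 1 = 1/4 per child.
P(none) = (3/4)^4 = 81/256; P(at least one) = 1 − 81/256 = 175/256.

175/256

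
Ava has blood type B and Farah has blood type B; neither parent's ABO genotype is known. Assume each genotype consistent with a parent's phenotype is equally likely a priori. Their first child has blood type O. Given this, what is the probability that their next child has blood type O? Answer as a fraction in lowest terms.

Possible genotypes: Ava ∈ {BB, BO}; Farah ∈ {BB, BO}.
Weight each parental genotype pair by prior × P(type-O child):
  BO × BO: posterior weight 1; P(next child type O) = 1/4.
Weighted sum = 1/4.

1/4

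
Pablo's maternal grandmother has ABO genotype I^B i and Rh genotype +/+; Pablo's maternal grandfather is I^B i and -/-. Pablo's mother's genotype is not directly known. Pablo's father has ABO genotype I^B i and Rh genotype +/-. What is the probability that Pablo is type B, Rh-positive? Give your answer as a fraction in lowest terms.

Pablo's mother's ABO genotype from I^B i × I^B i: 1/4 I^B I^B, 1/2 I^B i, 1/4 i i.
Crossing each possibility with the father I^B i and summing P(type B): 1/4·1 + 1/2·3/4 + 1/4·1/2 = 3/4.
Similarly for Rh via the mother's Rh distribution: P(Rh+) = 3/4.
Independent loci: 3/4 × 3/4 = 9/16.

9/16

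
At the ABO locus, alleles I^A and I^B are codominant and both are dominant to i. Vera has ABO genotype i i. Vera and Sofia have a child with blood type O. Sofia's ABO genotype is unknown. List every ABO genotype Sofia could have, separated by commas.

For each candidate genotype of Sofia, check whether crossing it with i i can produce every observed child phenotype.
  I^A I^A → possible child types {A} ✗
  I^A I^B → possible child types {A, B} ✗
  I^A i → possible child types {O, A} ✓
  I^B I^B → possible child types {B} ✗
  I^B i → possible child types {O, B} ✓
  i i → possible child types {O} ✓

I^A i, I^B i, i i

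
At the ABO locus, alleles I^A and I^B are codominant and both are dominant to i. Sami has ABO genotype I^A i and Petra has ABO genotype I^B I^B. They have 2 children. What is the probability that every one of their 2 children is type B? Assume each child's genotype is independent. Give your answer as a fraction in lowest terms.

1/4

ABO cross I^A i × I^B I^B → 1/2 B, 1/2 AB.
So P(type B) = 1/2 per child.
All 2 independent: (1/2)^2 = 1/4.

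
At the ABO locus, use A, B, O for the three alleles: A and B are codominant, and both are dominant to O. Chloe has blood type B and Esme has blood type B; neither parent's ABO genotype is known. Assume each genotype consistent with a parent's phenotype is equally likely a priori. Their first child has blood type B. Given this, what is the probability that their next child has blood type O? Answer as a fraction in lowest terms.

Possible genotypes: Chloe ∈ {BB, BO}; Esme ∈ {BB, BO}.
Weight each parental genotype pair by prior × P(type-B child):
  BB × BB: posterior weight 4/15; P(next child type O) = 0.
  BB × BO: posterior weight 4/15; P(next child type O) = 0.
  BO × BB: posterior weight 4/15; P(next child type O) = 0.
  BO × BO: posterior weight 1/5; P(next child type O) = 1/4.
Weighted sum = 1/20.

1/20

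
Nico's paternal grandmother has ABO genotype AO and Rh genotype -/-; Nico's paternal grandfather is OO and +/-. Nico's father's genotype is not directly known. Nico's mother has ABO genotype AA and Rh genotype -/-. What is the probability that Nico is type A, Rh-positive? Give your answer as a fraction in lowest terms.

Nico's father's ABO genotype from AO × OO: 1/2 AO, 1/2 OO.
Crossing each possibility with the mother AA and summing P(type A): 1/2·1 + 1/2·1 = 1.
Similarly for Rh via the father's Rh distribution: P(Rh+) = 1/4.
Independent loci: 1 × 1/4 = 1/4.

1/4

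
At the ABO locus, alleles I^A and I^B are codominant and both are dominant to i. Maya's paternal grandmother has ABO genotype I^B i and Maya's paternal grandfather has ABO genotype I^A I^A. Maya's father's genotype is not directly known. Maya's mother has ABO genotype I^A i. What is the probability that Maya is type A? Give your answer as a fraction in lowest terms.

Maya's father's ABO genotype from I^B i × I^A I^A: 1/2 I^A I^B, 1/2 I^A i.
Crossing each possibility with the mother I^A i and summing P(type A): 1/2·1/2 + 1/2·3/4 = 5/8.

5/8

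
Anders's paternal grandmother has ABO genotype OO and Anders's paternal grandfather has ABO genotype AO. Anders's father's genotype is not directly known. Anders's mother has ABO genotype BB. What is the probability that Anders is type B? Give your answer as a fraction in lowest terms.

3/4

Anders's father's ABO genotype from OO × AO: 1/2 AO, 1/2 OO.
Crossing each possibility with the mother BB and summing P(type B): 1/2·1/2 + 1/2·1 = 3/4.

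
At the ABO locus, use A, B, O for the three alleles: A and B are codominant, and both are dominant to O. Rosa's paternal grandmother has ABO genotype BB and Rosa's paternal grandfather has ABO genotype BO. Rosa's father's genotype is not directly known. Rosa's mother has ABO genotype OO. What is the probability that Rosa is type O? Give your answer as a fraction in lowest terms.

1/4

Rosa's father's ABO genotype from BB × BO: 1/2 BB, 1/2 BO.
Crossing each possibility with the mother OO and summing P(type O): 1/2·0 + 1/2·1/2 = 1/4.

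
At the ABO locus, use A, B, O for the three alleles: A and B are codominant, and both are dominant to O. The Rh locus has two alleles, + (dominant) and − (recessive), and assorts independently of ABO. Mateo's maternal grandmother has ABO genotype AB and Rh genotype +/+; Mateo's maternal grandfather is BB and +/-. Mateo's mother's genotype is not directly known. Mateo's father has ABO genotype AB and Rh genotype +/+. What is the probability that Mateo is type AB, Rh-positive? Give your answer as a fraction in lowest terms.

Mateo's mother's ABO genotype from AB × BB: 1/2 AB, 1/2 BB.
Crossing each possibility with the father AB and summing P(type AB): 1/2·1/2 + 1/2·1/2 = 1/2.
Similarly for Rh via the mother's Rh distribution: P(Rh+) = 1.
Independent loci: 1/2 × 1 = 1/2.

1/2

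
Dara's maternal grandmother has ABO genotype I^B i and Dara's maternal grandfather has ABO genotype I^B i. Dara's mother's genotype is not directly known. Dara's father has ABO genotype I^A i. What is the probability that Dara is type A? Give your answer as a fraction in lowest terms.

1/4

Dara's mother's ABO genotype from I^B i × I^B i: 1/4 I^B I^B, 1/2 I^B i, 1/4 i i.
Crossing each possibility with the father I^A i and summing P(type A): 1/4·0 + 1/2·1/4 + 1/4·1/2 = 1/4.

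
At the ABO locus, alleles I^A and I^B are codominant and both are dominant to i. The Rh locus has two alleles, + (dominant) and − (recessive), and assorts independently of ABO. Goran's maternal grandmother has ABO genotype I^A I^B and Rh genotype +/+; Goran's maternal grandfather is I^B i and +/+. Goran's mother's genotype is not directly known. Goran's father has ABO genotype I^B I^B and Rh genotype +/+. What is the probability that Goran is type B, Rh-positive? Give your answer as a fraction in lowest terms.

3/4

Goran's mother's ABO genotype from I^A I^B × I^B i: 1/4 I^A I^B, 1/4 I^A i, 1/4 I^B I^B, 1/4 I^B i.
Crossing each possibility with the father I^B I^B and summing P(type B): 1/4·1/2 + 1/4·1/2 + 1/4·1 + 1/4·1 = 3/4.
Similarly for Rh via the mother's Rh distribution: P(Rh+) = 1.
Independent loci: 3/4 × 1 = 3/4.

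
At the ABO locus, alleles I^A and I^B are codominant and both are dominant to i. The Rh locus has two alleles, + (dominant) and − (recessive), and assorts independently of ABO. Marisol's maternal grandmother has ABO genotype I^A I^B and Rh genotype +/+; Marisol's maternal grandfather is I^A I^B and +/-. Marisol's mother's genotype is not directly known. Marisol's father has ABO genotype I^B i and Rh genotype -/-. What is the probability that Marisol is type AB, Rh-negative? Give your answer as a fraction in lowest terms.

1/16

Marisol's mother's ABO genotype from I^A I^B × I^A I^B: 1/4 I^A I^A, 1/2 I^A I^B, 1/4 I^B I^B.
Crossing each possibility with the father I^B i and summing P(type AB): 1/4·1/2 + 1/2·1/4 + 1/4·0 = 1/4.
Similarly for Rh via the mother's Rh distribution: P(Rh-) = 1/4.
Independent loci: 1/4 × 1/4 = 1/16.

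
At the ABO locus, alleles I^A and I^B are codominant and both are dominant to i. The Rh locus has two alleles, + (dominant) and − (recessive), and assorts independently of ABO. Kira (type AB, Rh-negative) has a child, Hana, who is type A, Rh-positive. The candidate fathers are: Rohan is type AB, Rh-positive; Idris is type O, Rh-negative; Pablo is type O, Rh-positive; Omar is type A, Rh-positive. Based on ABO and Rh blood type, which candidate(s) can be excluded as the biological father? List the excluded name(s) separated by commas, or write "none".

Idris

A candidate is excluded only if no genotype consistent with his phenotype could produce a type A, Rh-positive child with a type AB, Rh-negative mother.
Idris (type O, Rh-): no genotype consistent with that phenotype can produce a type-A Rh+ child with a type-AB mother.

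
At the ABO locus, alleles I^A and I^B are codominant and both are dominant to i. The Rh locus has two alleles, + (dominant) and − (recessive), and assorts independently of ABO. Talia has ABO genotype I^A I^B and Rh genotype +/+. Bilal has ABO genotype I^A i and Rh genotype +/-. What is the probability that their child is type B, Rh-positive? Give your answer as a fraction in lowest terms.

ABO cross I^A I^B × I^A i → offspring phenotypes: 1/2 A, 1/4 B, 1/4 AB.
Rh cross +/+ × +/- → 1 Rh+.
Independent loci: P(type B, Rh-positive) = 1/4 × 1 = 1/4.

1/4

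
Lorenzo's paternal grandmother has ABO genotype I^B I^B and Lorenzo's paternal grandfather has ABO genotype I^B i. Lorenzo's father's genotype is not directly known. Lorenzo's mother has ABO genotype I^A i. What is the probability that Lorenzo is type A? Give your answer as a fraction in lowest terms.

1/8

Lorenzo's father's ABO genotype from I^B I^B × I^B i: 1/2 I^B I^B, 1/2 I^B i.
Crossing each possibility with the mother I^A i and summing P(type A): 1/2·0 + 1/2·1/4 = 1/8.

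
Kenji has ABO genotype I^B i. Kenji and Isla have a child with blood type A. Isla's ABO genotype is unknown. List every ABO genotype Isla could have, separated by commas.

For each candidate genotype of Isla, check whether crossing it with I^B i can produce every observed child phenotype.
  I^A I^A → possible child types {A, AB} ✓
  I^A I^B → possible child types {A, B, AB} ✓
  I^A i → possible child types {O, A, B, AB} ✓
  I^B I^B → possible child types {B} ✗
  I^B i → possible child types {O, B} ✗
  i i → possible child types {O, B} ✗

I^A I^A, I^A I^B, I^A i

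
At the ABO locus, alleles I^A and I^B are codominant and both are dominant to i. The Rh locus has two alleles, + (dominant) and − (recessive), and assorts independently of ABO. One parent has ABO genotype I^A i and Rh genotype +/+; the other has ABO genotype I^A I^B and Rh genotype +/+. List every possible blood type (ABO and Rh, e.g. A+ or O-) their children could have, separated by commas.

A+, B+, AB+

Gametes from I^A i × I^A I^B give offspring ABO genotypes I^A I^A, I^A I^B, I^A i, I^B i, i.e. phenotypes A, B, AB.
Rh cross +/+ × +/+ → phenotypes Rh+.
Combining independently: A+, B+, AB+.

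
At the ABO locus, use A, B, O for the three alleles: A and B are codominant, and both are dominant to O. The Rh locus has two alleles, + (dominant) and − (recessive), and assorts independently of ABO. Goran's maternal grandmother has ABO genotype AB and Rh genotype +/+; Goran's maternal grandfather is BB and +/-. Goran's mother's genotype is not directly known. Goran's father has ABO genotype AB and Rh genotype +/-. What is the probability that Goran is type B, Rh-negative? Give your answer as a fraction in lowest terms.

Goran's mother's ABO genotype from AB × BB: 1/2 AB, 1/2 BB.
Crossing each possibility with the father AB and summing P(type B): 1/2·1/4 + 1/2·1/2 = 3/8.
Similarly for Rh via the mother's Rh distribution: P(Rh-) = 1/8.
Independent loci: 3/8 × 1/8 = 3/64.

3/64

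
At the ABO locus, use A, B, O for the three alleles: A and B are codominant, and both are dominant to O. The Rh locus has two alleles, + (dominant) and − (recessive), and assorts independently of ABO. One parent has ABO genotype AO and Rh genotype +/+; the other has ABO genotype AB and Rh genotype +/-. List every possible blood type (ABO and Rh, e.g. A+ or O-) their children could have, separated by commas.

A+, B+, AB+

Gametes from AO × AB give offspring ABO genotypes AA, AB, AO, BO, i.e. phenotypes A, B, AB.
Rh cross +/+ × +/- → phenotypes Rh+.
Combining independently: A+, B+, AB+.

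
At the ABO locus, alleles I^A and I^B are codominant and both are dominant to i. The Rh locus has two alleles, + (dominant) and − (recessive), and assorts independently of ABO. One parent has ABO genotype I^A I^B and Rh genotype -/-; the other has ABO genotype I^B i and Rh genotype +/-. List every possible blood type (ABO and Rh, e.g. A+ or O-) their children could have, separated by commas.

A+, A-, B+, B-, AB+, AB-

Gametes from I^A I^B × I^B i give offspring ABO genotypes I^A I^B, I^A i, I^B I^B, I^B i, i.e. phenotypes A, B, AB.
Rh cross -/- × +/- → phenotypes Rh+, Rh-.
Combining independently: A+, A-, B+, B-, AB+, AB-.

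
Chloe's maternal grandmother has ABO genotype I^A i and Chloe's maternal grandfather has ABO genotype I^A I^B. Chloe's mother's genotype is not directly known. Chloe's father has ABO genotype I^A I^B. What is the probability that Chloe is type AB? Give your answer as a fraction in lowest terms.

Chloe's mother's ABO genotype from I^A i × I^A I^B: 1/4 I^A I^A, 1/4 I^A I^B, 1/4 I^A i, 1/4 I^B i.
Crossing each possibility with the father I^A I^B and summing P(type AB): 1/4·1/2 + 1/4·1/2 + 1/4·1/4 + 1/4·1/4 = 3/8.

3/8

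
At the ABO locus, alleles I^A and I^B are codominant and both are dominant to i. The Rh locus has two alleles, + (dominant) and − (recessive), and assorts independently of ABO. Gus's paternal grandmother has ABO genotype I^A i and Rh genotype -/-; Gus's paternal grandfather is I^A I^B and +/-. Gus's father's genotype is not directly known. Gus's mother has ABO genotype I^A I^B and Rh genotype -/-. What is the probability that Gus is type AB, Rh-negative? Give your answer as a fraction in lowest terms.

9/32

Gus's father's ABO genotype from I^A i × I^A I^B: 1/4 I^A I^A, 1/4 I^A I^B, 1/4 I^A i, 1/4 I^B i.
Crossing each possibility with the mother I^A I^B and summing P(type AB): 1/4·1/2 + 1/4·1/2 + 1/4·1/4 + 1/4·1/4 = 3/8.
Similarly for Rh via the father's Rh distribution: P(Rh-) = 3/4.
Independent loci: 3/8 × 3/4 = 9/32.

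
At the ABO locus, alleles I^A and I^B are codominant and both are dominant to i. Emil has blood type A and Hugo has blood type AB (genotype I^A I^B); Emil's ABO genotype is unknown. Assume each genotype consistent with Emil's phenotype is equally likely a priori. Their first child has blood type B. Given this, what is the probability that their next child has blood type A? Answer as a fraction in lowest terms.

1/2

Possible genotypes: Emil ∈ {I^A I^A, I^A i}; Hugo ∈ {I^A I^B}.
Weight each parental genotype pair by prior × P(type-B child):
  I^A i × I^A I^B: posterior weight 1; P(next child type A) = 1/2.
Weighted sum = 1/2.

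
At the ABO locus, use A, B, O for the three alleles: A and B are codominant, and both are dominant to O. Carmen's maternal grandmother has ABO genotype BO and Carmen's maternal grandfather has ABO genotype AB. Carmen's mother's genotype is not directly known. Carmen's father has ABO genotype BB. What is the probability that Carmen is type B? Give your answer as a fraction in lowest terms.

3/4

Carmen's mother's ABO genotype from BO × AB: 1/4 AB, 1/4 AO, 1/4 BB, 1/4 BO.
Crossing each possibility with the father BB and summing P(type B): 1/4·1/2 + 1/4·1/2 + 1/4·1 + 1/4·1 = 3/4.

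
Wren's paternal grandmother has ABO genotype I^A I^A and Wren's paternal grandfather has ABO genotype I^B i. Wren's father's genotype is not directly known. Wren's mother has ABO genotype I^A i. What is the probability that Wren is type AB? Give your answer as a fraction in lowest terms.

1/8

Wren's father's ABO genotype from I^A I^A × I^B i: 1/2 I^A I^B, 1/2 I^A i.
Crossing each possibility with the mother I^A i and summing P(type AB): 1/2·1/4 + 1/2·0 = 1/8.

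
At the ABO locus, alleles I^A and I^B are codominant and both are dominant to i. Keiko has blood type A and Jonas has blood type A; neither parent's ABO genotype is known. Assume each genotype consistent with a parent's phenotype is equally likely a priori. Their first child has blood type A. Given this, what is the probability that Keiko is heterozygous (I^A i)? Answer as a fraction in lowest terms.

Possible genotypes: Keiko ∈ {I^A I^A, I^A i}; Jonas ∈ {I^A I^A, I^A i}.
Weight each parental genotype pair by prior × P(type-A child):
  I^A I^A × I^A I^A: posterior weight 4/15.
  I^A I^A × I^A i: posterior weight 4/15.
  I^A i × I^A I^A: posterior weight 4/15.
  I^A i × I^A i: posterior weight 1/5.
Sum the posterior weight over pairs where Keiko is I^A i: 7/15.

7/15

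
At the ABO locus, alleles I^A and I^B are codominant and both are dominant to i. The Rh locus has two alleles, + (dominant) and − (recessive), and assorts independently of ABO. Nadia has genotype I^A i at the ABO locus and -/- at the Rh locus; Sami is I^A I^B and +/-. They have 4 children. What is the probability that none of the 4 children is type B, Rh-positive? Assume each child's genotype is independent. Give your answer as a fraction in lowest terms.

2401/4096

ABO cross I^A i × I^A I^B → 1/2 A, 1/4 B, 1/4 AB.
Rh cross -/- × +/- → 1/2 Rh+, 1/2 Rh-; so P(type B, Rh-positive) = 1/4 × 1/2 = 1/8 per child.
P(not type B, Rh-positive) = 7/8 for one child; (7/8)^4 = 2401/4096.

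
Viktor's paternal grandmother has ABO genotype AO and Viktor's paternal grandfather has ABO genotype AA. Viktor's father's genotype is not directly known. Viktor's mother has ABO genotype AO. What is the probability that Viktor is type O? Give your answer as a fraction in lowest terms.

Viktor's father's ABO genotype from AO × AA: 1/2 AA, 1/2 AO.
Crossing each possibility with the mother AO and summing P(type O): 1/2·0 + 1/2·1/4 = 1/8.

1/8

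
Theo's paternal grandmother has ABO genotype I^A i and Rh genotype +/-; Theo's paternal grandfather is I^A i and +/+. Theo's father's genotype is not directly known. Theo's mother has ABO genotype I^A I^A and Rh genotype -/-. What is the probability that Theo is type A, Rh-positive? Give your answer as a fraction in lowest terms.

3/4

Theo's father's ABO genotype from I^A i × I^A i: 1/4 I^A I^A, 1/2 I^A i, 1/4 i i.
Crossing each possibility with the mother I^A I^A and summing P(type A): 1/4·1 + 1/2·1 + 1/4·1 = 1.
Similarly for Rh via the father's Rh distribution: P(Rh+) = 3/4.
Independent loci: 1 × 3/4 = 3/4.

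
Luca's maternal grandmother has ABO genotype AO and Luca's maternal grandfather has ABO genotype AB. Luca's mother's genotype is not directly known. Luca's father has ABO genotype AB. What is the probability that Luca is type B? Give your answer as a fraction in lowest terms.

Luca's mother's ABO genotype from AO × AB: 1/4 AA, 1/4 AB, 1/4 AO, 1/4 BO.
Crossing each possibility with the father AB and summing P(type B): 1/4·0 + 1/4·1/4 + 1/4·1/4 + 1/4·1/2 = 1/4.

1/4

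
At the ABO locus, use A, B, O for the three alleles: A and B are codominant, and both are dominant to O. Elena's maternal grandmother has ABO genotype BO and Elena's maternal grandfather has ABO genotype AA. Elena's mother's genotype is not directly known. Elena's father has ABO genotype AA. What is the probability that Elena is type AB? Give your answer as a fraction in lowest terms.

1/4

Elena's mother's ABO genotype from BO × AA: 1/2 AB, 1/2 AO.
Crossing each possibility with the father AA and summing P(type AB): 1/2·1/2 + 1/2·0 = 1/4.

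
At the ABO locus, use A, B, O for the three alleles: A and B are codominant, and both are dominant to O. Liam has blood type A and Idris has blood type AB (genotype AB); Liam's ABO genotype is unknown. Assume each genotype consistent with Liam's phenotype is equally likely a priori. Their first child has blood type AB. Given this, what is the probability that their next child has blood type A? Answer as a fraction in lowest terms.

1/2

Possible genotypes: Liam ∈ {AA, AO}; Idris ∈ {AB}.
Weight each parental genotype pair by prior × P(type-AB child):
  AA × AB: posterior weight 2/3; P(next child type A) = 1/2.
  AO × AB: posterior weight 1/3; P(next child type A) = 1/2.
Weighted sum = 1/2.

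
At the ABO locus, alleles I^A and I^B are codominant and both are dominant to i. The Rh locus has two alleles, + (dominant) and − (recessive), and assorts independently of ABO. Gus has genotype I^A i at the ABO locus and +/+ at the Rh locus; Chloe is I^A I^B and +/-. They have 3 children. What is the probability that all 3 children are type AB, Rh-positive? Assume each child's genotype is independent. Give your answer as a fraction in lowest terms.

1/64

ABO cross I^A i × I^A I^B → 1/2 A, 1/4 B, 1/4 AB.
Rh cross +/+ × +/- → 1 Rh+; so P(type AB, Rh-positive) = 1/4 × 1 = 1/4 per child.
All 3 independent: (1/4)^3 = 1/64.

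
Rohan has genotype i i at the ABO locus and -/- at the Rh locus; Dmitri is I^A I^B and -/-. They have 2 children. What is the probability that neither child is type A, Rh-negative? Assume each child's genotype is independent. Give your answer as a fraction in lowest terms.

ABO cross i i × I^A I^B → 1/2 A, 1/2 B.
Rh cross -/- × -/- → 1 Rh-; so P(type A, Rh-negative) = 1/2 × 1 = 1/2 per child.
P(not type A, Rh-negative) = 1/2 for one child; (1/2)^2 = 1/4.

1/4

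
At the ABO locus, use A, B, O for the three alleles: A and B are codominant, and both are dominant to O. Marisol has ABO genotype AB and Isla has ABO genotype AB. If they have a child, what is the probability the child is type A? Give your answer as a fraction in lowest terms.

1/4

ABO cross AB × AB → offspring phenotypes: 1/4 A, 1/4 B, 1/2 AB.
So P(type A) = 1/4.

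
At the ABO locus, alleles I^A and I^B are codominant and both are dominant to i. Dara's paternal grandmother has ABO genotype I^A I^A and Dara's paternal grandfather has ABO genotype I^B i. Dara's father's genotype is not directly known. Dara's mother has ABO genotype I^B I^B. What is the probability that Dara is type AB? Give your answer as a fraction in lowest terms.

Dara's father's ABO genotype from I^A I^A × I^B i: 1/2 I^A I^B, 1/2 I^A i.
Crossing each possibility with the mother I^B I^B and summing P(type AB): 1/2·1/2 + 1/2·1/2 = 1/2.

1/2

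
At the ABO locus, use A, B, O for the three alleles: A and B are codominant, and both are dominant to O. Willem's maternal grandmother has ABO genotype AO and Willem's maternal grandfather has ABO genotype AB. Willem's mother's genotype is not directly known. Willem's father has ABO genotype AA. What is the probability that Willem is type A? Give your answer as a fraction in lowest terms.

3/4

Willem's mother's ABO genotype from AO × AB: 1/4 AA, 1/4 AB, 1/4 AO, 1/4 BO.
Crossing each possibility with the father AA and summing P(type A): 1/4·1 + 1/4·1/2 + 1/4·1 + 1/4·1/2 = 3/4.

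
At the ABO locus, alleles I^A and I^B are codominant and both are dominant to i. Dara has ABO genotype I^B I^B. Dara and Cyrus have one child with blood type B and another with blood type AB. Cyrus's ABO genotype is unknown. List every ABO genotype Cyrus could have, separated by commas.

For each candidate genotype of Cyrus, check whether crossing it with I^B I^B can produce every observed child phenotype.
  I^A I^A → possible child types {AB} ✗
  I^A I^B → possible child types {B, AB} ✓
  I^A i → possible child types {B, AB} ✓
  I^B I^B → possible child types {B} ✗
  I^B i → possible child types {B} ✗
  i i → possible child types {B} ✗

I^A I^B, I^A i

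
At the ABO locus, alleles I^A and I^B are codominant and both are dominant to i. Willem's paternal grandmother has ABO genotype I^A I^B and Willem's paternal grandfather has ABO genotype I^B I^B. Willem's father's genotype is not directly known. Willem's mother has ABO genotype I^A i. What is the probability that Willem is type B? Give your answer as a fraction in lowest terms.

3/8

Willem's father's ABO genotype from I^A I^B × I^B I^B: 1/2 I^A I^B, 1/2 I^B I^B.
Crossing each possibility with the mother I^A i and summing P(type B): 1/2·1/4 + 1/2·1/2 = 3/8.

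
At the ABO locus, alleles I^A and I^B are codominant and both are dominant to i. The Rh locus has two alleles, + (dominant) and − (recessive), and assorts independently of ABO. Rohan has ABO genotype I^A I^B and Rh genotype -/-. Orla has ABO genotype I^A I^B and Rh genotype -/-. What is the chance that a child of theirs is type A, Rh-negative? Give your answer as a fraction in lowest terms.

1/4

ABO cross I^A I^B × I^A I^B → offspring phenotypes: 1/4 A, 1/4 B, 1/2 AB.
Rh cross -/- × -/- → 1 Rh-.
Independent loci: P(type A, Rh-negative) = 1/4 × 1 = 1/4.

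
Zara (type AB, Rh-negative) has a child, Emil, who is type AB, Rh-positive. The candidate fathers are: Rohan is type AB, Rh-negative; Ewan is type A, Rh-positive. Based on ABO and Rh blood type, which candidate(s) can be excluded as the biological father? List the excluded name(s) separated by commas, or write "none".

Rohan

A candidate is excluded only if no genotype consistent with his phenotype could produce a type AB, Rh-positive child with a type AB, Rh-negative mother.
Rohan (type AB, Rh-): no genotype consistent with that phenotype can produce a type-AB Rh+ child with a type-AB mother.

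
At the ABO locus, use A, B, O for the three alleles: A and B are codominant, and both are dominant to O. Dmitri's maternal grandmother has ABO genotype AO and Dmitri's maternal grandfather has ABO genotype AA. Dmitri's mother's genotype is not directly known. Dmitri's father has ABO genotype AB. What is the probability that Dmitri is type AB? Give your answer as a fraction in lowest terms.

3/8

Dmitri's mother's ABO genotype from AO × AA: 1/2 AA, 1/2 AO.
Crossing each possibility with the father AB and summing P(type AB): 1/2·1/2 + 1/2·1/4 = 3/8.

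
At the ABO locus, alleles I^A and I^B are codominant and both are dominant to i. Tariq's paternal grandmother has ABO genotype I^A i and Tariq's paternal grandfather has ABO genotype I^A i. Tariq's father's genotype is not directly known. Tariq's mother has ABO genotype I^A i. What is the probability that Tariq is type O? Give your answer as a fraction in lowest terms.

Tariq's father's ABO genotype from I^A i × I^A i: 1/4 I^A I^A, 1/2 I^A i, 1/4 i i.
Crossing each possibility with the mother I^A i and summing P(type O): 1/4·0 + 1/2·1/4 + 1/4·1/2 = 1/4.

1/4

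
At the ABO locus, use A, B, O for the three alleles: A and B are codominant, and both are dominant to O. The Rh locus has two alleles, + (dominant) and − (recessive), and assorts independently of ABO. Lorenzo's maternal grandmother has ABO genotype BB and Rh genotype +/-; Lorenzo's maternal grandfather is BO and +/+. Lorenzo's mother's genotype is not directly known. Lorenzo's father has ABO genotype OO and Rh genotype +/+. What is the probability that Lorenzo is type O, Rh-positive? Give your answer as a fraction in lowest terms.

1/4

Lorenzo's mother's ABO genotype from BB × BO: 1/2 BB, 1/2 BO.
Crossing each possibility with the father OO and summing P(type O): 1/2·0 + 1/2·1/2 = 1/4.
Similarly for Rh via the mother's Rh distribution: P(Rh+) = 1.
Independent loci: 1/4 × 1 = 1/4.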